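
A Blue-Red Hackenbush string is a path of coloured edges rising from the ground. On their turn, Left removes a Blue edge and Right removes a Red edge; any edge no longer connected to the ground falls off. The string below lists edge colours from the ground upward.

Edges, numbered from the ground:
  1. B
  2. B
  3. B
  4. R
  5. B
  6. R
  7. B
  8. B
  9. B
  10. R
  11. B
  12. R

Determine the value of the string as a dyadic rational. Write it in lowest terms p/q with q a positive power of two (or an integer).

1397/512

1 of 12 · B · max L 0 · min R +∞ → 1
2 of 12 · BB · max L 1 · min R +∞ → 2
3 of 12 · BBB · max L 2 · min R +∞ → 3
4 of 12 · BBBR · max L 2 · min R 3 → 5/2
5 of 12 · BBBRB · max L 5/2 · min R 3 → 11/4
6 of 12 · BBBRBR · max L 5/2 · min R 11/4 → 21/8
7 of 12 · BBBRBRB · max L 21/8 · min R 11/4 → 43/16
8 of 12 · BBBRBRBB · max L 43/16 · min R 11/4 → 87/32
9 of 12 · BBBRBRBBB · max L 87/32 · min R 11/4 → 175/64
10 of 12 · BBBRBRBBBR · max L 87/32 · min R 175/64 → 349/128
11 of 12 · BBBRBRBBBRB · max L 349/128 · min R 175/64 → 699/256
12 of 12 · BBBRBRBBBRBR · max L 349/128 · min R 699/256 → 1397/512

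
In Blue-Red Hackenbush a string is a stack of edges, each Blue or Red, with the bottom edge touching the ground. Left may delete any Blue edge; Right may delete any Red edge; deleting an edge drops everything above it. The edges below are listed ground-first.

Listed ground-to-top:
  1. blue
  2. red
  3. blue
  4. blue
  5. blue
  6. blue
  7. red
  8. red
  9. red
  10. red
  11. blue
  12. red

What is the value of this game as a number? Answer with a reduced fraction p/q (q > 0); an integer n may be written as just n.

1925/2048

b: Left { 0 }, Right { — } so simplest 1
br: Left { 0 }, Right { 1 } so simplest 1/2
brb: Left { 0 1/2 }, Right { 1 } so simplest 3/4
brbb: Left { 0 1/2 3/4 }, Right { 1 } so simplest 7/8
brbbb: Left { 0 1/2 3/4 7/8 }, Right { 1 } so simplest 15/16
brbbbb: Left { 0 1/2 3/4 7/8 15/16 }, Right { 1 } so simplest 31/32
brbbbbr: Left { 0 1/2 3/4 7/8 15/16 }, Right { 31/32 1 } so simplest 61/64
brbbbbrr: Left { 0 1/2 3/4 7/8 15/16 }, Right { 61/64 31/32 1 } so simplest 121/128
brbbbbrrr: Left { 0 1/2 3/4 7/8 15/16 }, Right { 121/128 61/64 31/32 1 } so simplest 241/256
brbbbbrrrr: Left { 0 1/2 3/4 7/8 15/16 }, Right { 241/256 121/128 61/64 31/32 1 } so simplest 481/512
brbbbbrrrrb: Left { 0 1/2 3/4 7/8 15/16 481/512 }, Right { 241/256 121/128 61/64 31/32 1 } so simplest 963/1024
brbbbbrrrrbr: Left { 0 1/2 3/4 7/8 15/16 481/512 }, Right { 963/1024 241/256 121/128 61/64 31/32 1 } so simplest 1925/2048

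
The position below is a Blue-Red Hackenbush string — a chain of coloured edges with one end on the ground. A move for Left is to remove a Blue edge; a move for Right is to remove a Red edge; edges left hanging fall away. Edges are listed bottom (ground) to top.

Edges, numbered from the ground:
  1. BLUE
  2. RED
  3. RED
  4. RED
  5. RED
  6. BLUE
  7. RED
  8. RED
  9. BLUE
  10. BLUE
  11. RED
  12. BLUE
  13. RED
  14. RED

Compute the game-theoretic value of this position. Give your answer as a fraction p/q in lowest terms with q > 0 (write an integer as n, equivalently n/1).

617/8192

Prefix values for BLUE RED RED RED RED BLUE RED RED BLUE BLUE RED BLUE RED RED via {L|R} + simplicity:
G(B) = { 0 | none } -> 1
G(BR) = { 0 | 1 } -> 1/2
G(BRR) = { 0 | 1/2 1 } -> 1/4
G(BRRR) = { 0 | 1/4 1/2 1 } -> 1/8
G(BRRRR) = { 0 | 1/8 1/4 1/2 1 } -> 1/16
G(BRRRRB) = { 0 1/16 | 1/8 1/4 1/2 1 } -> 3/32
G(BRRRRBR) = { 0 1/16 | 3/32 1/8 1/4 1/2 1 } -> 5/64
G(BRRRRBRR) = { 0 1/16 | 5/64 3/32 1/8 1/4 1/2 1 } -> 9/128
G(BRRRRBRRB) = { 0 1/16 9/128 | 5/64 3/32 1/8 1/4 1/2 1 } -> 19/256
G(BRRRRBRRBB) = { 0 1/16 9/128 19/256 | 5/64 3/32 1/8 1/4 1/2 1 } -> 39/512
G(BRRRRBRRBBR) = { 0 1/16 9/128 19/256 | 39/512 5/64 3/32 1/8 1/4 1/2 1 } -> 77/1024
G(BRRRRBRRBBRB) = { 0 1/16 9/128 19/256 77/1024 | 39/512 5/64 3/32 1/8 1/4 1/2 1 } -> 155/2048
G(BRRRRBRRBBRBR) = { 0 1/16 9/128 19/256 77/1024 | 155/2048 39/512 5/64 3/32 1/8 1/4 1/2 1 } -> 309/4096
G(BRRRRBRRBBRBRR) = { 0 1/16 9/128 19/256 77/1024 | 309/4096 155/2048 39/512 5/64 3/32 1/8 1/4 1/2 1 } -> 617/8192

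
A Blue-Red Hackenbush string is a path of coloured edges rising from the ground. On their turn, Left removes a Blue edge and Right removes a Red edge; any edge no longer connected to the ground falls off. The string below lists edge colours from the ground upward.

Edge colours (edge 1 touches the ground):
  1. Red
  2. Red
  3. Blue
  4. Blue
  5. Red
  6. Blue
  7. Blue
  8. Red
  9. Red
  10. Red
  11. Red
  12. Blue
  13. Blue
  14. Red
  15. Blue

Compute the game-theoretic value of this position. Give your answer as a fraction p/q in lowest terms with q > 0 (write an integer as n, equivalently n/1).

-10725/8192

Prefix values for Red Red Blue Blue Red Blue Blue Red Red Red Red Blue Blue Red Blue via {L|R} + simplicity:
1 of 15 · R · max L −∞ · min R 0 so -1
2 of 15 · RR · max L −∞ · min R -1 so -2
3 of 15 · RRB · max L -2 · min R -1 so -3/2
4 of 15 · RRBB · max L -3/2 · min R -1 so -5/4
5 of 15 · RRBBR · max L -3/2 · min R -5/4 so -11/8
6 of 15 · RRBBRB · max L -11/8 · min R -5/4 so -21/16
7 of 15 · RRBBRBB · max L -21/16 · min R -5/4 so -41/32
8 of 15 · RRBBRBBR · max L -21/16 · min R -41/32 so -83/64
9 of 15 · RRBBRBBRR · max L -21/16 · min R -83/64 so -167/128
10 of 15 · RRBBRBBRRR · max L -21/16 · min R -167/128 so -335/256
11 of 15 · RRBBRBBRRRR · max L -21/16 · min R -335/256 so -671/512
12 of 15 · RRBBRBBRRRRB · max L -671/512 · min R -335/256 so -1341/1024
13 of 15 · RRBBRBBRRRRBB · max L -1341/1024 · min R -335/256 so -2681/2048
14 of 15 · RRBBRBBRRRRBBR · max L -1341/1024 · min R -2681/2048 so -5363/4096
15 of 15 · RRBBRBBRRRRBBRB · max L -5363/4096 · min R -2681/2048 so -10725/8192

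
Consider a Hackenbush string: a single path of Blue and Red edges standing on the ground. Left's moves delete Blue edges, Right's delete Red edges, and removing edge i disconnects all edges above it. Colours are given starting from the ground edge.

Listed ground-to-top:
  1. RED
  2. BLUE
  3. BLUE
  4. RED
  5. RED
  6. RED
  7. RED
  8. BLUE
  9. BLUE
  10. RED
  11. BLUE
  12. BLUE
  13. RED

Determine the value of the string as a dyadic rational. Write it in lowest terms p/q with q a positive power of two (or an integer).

-1939/4096

Build value(s[:k]) for k = 1..13, string s = RED BLUE BLUE RED RED RED RED BLUE BLUE RED BLUE BLUE RED.
1 of 13 · R · max L −∞ · min R 0 -> -1
2 of 13 · RB · max L -1 · min R 0 -> -1/2
3 of 13 · RBB · max L -1/2 · min R 0 -> -1/4
4 of 13 · RBBR · max L -1/2 · min R -1/4 -> -3/8
5 of 13 · RBBRR · max L -1/2 · min R -3/8 -> -7/16
6 of 13 · RBBRRR · max L -1/2 · min R -7/16 -> -15/32
7 of 13 · RBBRRRR · max L -1/2 · min R -15/32 -> -31/64
8 of 13 · RBBRRRRB · max L -31/64 · min R -15/32 -> -61/128
9 of 13 · RBBRRRRBB · max L -61/128 · min R -15/32 -> -121/256
10 of 13 · RBBRRRRBBR · max L -61/128 · min R -121/256 -> -243/512
11 of 13 · RBBRRRRBBRB · max L -243/512 · min R -121/256 -> -485/1024
12 of 13 · RBBRRRRBBRBB · max L -485/1024 · min R -121/256 -> -969/2048
13 of 13 · RBBRRRRBBRBBR · max L -485/1024 · min R -969/2048 -> -1939/4096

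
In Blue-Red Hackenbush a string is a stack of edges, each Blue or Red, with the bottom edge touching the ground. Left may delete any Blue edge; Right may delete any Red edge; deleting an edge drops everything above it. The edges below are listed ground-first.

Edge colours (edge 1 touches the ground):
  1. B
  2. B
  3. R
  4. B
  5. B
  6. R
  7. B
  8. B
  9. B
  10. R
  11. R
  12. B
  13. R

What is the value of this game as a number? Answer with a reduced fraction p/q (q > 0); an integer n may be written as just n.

3813/2048

step 1: add B to get B; options L={ 0 } R={ ∅ } = 1
step 2: add B to get BB; options L={ 0 1 } R={ ∅ } = 2
step 3: add R to get BBR; options L={ 0 1 } R={ 2 } = 3/2
step 4: add B to get BBRB; options L={ 0 1 3/2 } R={ 2 } = 7/4
step 5: add B to get BBRBB; options L={ 0 1 3/2 7/4 } R={ 2 } = 15/8
step 6: add R to get BBRBBR; options L={ 0 1 3/2 7/4 } R={ 15/8 2 } = 29/16
step 7: add B to get BBRBBRB; options L={ 0 1 3/2 7/4 29/16 } R={ 15/8 2 } = 59/32
step 8: add B to get BBRBBRBB; options L={ 0 1 3/2 7/4 29/16 59/32 } R={ 15/8 2 } = 119/64
step 9: add B to get BBRBBRBBB; options L={ 0 1 3/2 7/4 29/16 59/32 119/64 } R={ 15/8 2 } = 239/128
step 10: add R to get BBRBBRBBBR; options L={ 0 1 3/2 7/4 29/16 59/32 119/64 } R={ 239/128 15/8 2 } = 477/256
step 11: add R to get BBRBBRBBBRR; options L={ 0 1 3/2 7/4 29/16 59/32 119/64 } R={ 477/256 239/128 15/8 2 } = 953/512
step 12: add B to get BBRBBRBBBRRB; options L={ 0 1 3/2 7/4 29/16 59/32 119/64 953/512 } R={ 477/256 239/128 15/8 2 } = 1907/1024
step 13: add R to get BBRBBRBBBRRBR; options L={ 0 1 3/2 7/4 29/16 59/32 119/64 953/512 } R={ 1907/1024 477/256 239/128 15/8 2 } = 3813/2048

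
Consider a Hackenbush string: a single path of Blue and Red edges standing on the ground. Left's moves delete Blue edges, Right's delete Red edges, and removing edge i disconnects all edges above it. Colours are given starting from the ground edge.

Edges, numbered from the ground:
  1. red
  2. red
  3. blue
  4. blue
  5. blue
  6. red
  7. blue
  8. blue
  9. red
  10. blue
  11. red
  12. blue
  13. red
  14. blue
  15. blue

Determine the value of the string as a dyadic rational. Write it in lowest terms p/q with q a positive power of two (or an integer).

-9385/8192

Prefix values for red red blue blue blue red blue blue red blue red blue red blue blue via {L|R} + simplicity:
1 of 15 · r · max L −∞ · min R 0 -> -1
2 of 15 · rr · max L −∞ · min R -1 -> -2
3 of 15 · rrb · max L -2 · min R -1 -> -3/2
4 of 15 · rrbb · max L -3/2 · min R -1 -> -5/4
5 of 15 · rrbbb · max L -5/4 · min R -1 -> -9/8
6 of 15 · rrbbbr · max L -5/4 · min R -9/8 -> -19/16
7 of 15 · rrbbbrb · max L -19/16 · min R -9/8 -> -37/32
8 of 15 · rrbbbrbb · max L -37/32 · min R -9/8 -> -73/64
9 of 15 · rrbbbrbbr · max L -37/32 · min R -73/64 -> -147/128
10 of 15 · rrbbbrbbrb · max L -147/128 · min R -73/64 -> -293/256
11 of 15 · rrbbbrbbrbr · max L -147/128 · min R -293/256 -> -587/512
12 of 15 · rrbbbrbbrbrb · max L -587/512 · min R -293/256 -> -1173/1024
13 of 15 · rrbbbrbbrbrbr · max L -587/512 · min R -1173/1024 -> -2347/2048
14 of 15 · rrbbbrbbrbrbrb · max L -2347/2048 · min R -1173/1024 -> -4693/4096
15 of 15 · rrbbbrbbrbrbrbb · max L -4693/4096 · min R -1173/1024 -> -9385/8192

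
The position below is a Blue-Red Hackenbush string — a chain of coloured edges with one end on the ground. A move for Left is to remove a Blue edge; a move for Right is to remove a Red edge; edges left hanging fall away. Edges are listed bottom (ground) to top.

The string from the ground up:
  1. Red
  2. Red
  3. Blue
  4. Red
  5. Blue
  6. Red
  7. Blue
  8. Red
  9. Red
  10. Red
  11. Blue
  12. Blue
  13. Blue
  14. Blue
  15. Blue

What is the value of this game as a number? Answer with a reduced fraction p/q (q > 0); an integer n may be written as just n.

-13761/8192

Recurse on prefixes of the 15-edge string Red Red Blue Red Blue Red Blue Red Red Red Blue Blue Blue Blue Blue:
v(R) = { ∅ | 0 } => -1
v(RR) = { ∅ | -1, 0 } => -2
v(RRB) = { -2 | -1, 0 } => -3/2
v(RRBR) = { -2 | -3/2, -1, 0 } => -7/4
v(RRBRB) = { -2, -7/4 | -3/2, -1, 0 } => -13/8
v(RRBRBR) = { -2, -7/4 | -13/8, -3/2, -1, 0 } => -27/16
v(RRBRBRB) = { -2, -7/4, -27/16 | -13/8, -3/2, -1, 0 } => -53/32
v(RRBRBRBR) = { -2, -7/4, -27/16 | -53/32, -13/8, -3/2, -1, 0 } => -107/64
v(RRBRBRBRR) = { -2, -7/4, -27/16 | -107/64, -53/32, -13/8, -3/2, -1, 0 } => -215/128
v(RRBRBRBRRR) = { -2, -7/4, -27/16 | -215/128, -107/64, -53/32, -13/8, -3/2, -1, 0 } => -431/256
v(RRBRBRBRRRB) = { -2, -7/4, -27/16, -431/256 | -215/128, -107/64, -53/32, -13/8, -3/2, -1, 0 } => -861/512
v(RRBRBRBRRRBB) = { -2, -7/4, -27/16, -431/256, -861/512 | -215/128, -107/64, -53/32, -13/8, -3/2, -1, 0 } => -1721/1024
v(RRBRBRBRRRBBB) = { -2, -7/4, -27/16, -431/256, -861/512, -1721/1024 | -215/128, -107/64, -53/32, -13/8, -3/2, -1, 0 } => -3441/2048
v(RRBRBRBRRRBBBB) = { -2, -7/4, -27/16, -431/256, -861/512, -1721/1024, -3441/2048 | -215/128, -107/64, -53/32, -13/8, -3/2, -1, 0 } => -6881/4096
v(RRBRBRBRRRBBBBB) = { -2, -7/4, -27/16, -431/256, -861/512, -1721/1024, -3441/2048, -6881/4096 | -215/128, -107/64, -53/32, -13/8, -3/2, -1, 0 } => -13761/8192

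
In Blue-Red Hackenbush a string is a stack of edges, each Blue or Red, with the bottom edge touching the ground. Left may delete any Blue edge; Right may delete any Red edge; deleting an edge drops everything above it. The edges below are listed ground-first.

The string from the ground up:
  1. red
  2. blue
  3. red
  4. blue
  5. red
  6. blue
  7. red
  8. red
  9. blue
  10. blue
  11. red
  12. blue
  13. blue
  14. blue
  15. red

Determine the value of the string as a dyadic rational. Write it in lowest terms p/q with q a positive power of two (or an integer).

-11043/16384

Build v(s[:k]) for k = 1..15, string s = red blue red blue red blue red red blue blue red blue blue blue red.
step 1: add red to get r; options L={  } R={ 0 } -> -1
step 2: add blue to get rb; options L={ -1 } R={ 0 } -> -1/2
step 3: add red to get rbr; options L={ -1 } R={ -1/2,0 } -> -3/4
step 4: add blue to get rbrb; options L={ -1,-3/4 } R={ -1/2,0 } -> -5/8
step 5: add red to get rbrbr; options L={ -1,-3/4 } R={ -5/8,-1/2,0 } -> -11/16
step 6: add blue to get rbrbrb; options L={ -1,-3/4,-11/16 } R={ -5/8,-1/2,0 } -> -21/32
step 7: add red to get rbrbrbr; options L={ -1,-3/4,-11/16 } R={ -21/32,-5/8,-1/2,0 } -> -43/64
step 8: add red to get rbrbrbrr; options L={ -1,-3/4,-11/16 } R={ -43/64,-21/32,-5/8,-1/2,0 } -> -87/128
step 9: add blue to get rbrbrbrrb; options L={ -1,-3/4,-11/16,-87/128 } R={ -43/64,-21/32,-5/8,-1/2,0 } -> -173/256
step 10: add blue to get rbrbrbrrbb; options L={ -1,-3/4,-11/16,-87/128,-173/256 } R={ -43/64,-21/32,-5/8,-1/2,0 } -> -345/512
step 11: add red to get rbrbrbrrbbr; options L={ -1,-3/4,-11/16,-87/128,-173/256 } R={ -345/512,-43/64,-21/32,-5/8,-1/2,0 } -> -691/1024
step 12: add blue to get rbrbrbrrbbrb; options L={ -1,-3/4,-11/16,-87/128,-173/256,-691/1024 } R={ -345/512,-43/64,-21/32,-5/8,-1/2,0 } -> -1381/2048
step 13: add blue to get rbrbrbrrbbrbb; options L={ -1,-3/4,-11/16,-87/128,-173/256,-691/1024,-1381/2048 } R={ -345/512,-43/64,-21/32,-5/8,-1/2,0 } -> -2761/4096
step 14: add blue to get rbrbrbrrbbrbbb; options L={ -1,-3/4,-11/16,-87/128,-173/256,-691/1024,-1381/2048,-2761/4096 } R={ -345/512,-43/64,-21/32,-5/8,-1/2,0 } -> -5521/8192
step 15: add red to get rbrbrbrrbbrbbbr; options L={ -1,-3/4,-11/16,-87/128,-173/256,-691/1024,-1381/2048,-2761/4096 } R={ -5521/8192,-345/512,-43/64,-21/32,-5/8,-1/2,0 } -> -11043/16384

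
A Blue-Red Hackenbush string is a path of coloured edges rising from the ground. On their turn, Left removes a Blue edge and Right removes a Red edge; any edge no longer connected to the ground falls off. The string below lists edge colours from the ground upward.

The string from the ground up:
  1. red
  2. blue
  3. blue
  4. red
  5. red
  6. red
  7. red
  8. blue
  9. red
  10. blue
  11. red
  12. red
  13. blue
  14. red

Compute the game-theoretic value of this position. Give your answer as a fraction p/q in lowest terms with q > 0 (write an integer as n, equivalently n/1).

g(r) = { — | 0 } gives -1
g(rb) = { -1 | 0 } gives -1/2
g(rbb) = { -1; -1/2 | 0 } gives -1/4
g(rbbr) = { -1; -1/2 | -1/4; 0 } gives -3/8
g(rbbrr) = { -1; -1/2 | -3/8; -1/4; 0 } gives -7/16
g(rbbrrr) = { -1; -1/2 | -7/16; -3/8; -1/4; 0 } gives -15/32
g(rbbrrrr) = { -1; -1/2 | -15/32; -7/16; -3/8; -1/4; 0 } gives -31/64
g(rbbrrrrb) = { -1; -1/2; -31/64 | -15/32; -7/16; -3/8; -1/4; 0 } gives -61/128
g(rbbrrrrbr) = { -1; -1/2; -31/64 | -61/128; -15/32; -7/16; -3/8; -1/4; 0 } gives -123/256
g(rbbrrrrbrb) = { -1; -1/2; -31/64; -123/256 | -61/128; -15/32; -7/16; -3/8; -1/4; 0 } gives -245/512
g(rbbrrrrbrbr) = { -1; -1/2; -31/64; -123/256 | -245/512; -61/128; -15/32; -7/16; -3/8; -1/4; 0 } gives -491/1024
g(rbbrrrrbrbrr) = { -1; -1/2; -31/64; -123/256 | -491/1024; -245/512; -61/128; -15/32; -7/16; -3/8; -1/4; 0 } gives -983/2048
g(rbbrrrrbrbrrb) = { -1; -1/2; -31/64; -123/256; -983/2048 | -491/1024; -245/512; -61/128; -15/32; -7/16; -3/8; -1/4; 0 } gives -1965/4096
g(rbbrrrrbrbrrbr) = { -1; -1/2; -31/64; -123/256; -983/2048 | -1965/4096; -491/1024; -245/512; -61/128; -15/32; -7/16; -3/8; -1/4; 0 } gives -3931/8192

-3931/8192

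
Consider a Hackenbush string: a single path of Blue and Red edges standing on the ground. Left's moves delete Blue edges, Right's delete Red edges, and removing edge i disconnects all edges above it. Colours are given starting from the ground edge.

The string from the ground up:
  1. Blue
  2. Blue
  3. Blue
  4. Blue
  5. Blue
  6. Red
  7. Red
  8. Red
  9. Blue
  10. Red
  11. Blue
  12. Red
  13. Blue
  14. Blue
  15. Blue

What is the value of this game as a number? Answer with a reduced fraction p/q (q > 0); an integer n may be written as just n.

v(B) = { 0 |  } gives 1
v(BB) = { 0,1 |  } gives 2
v(BBB) = { 0,1,2 |  } gives 3
v(BBBB) = { 0,1,2,3 |  } gives 4
v(BBBBB) = { 0,1,2,3,4 |  } gives 5
v(BBBBBR) = { 0,1,2,3,4 | 5 } gives 9/2
v(BBBBBRR) = { 0,1,2,3,4 | 9/2,5 } gives 17/4
v(BBBBBRRR) = { 0,1,2,3,4 | 17/4,9/2,5 } gives 33/8
v(BBBBBRRRB) = { 0,1,2,3,4,33/8 | 17/4,9/2,5 } gives 67/16
v(BBBBBRRRBR) = { 0,1,2,3,4,33/8 | 67/16,17/4,9/2,5 } gives 133/32
v(BBBBBRRRBRB) = { 0,1,2,3,4,33/8,133/32 | 67/16,17/4,9/2,5 } gives 267/64
v(BBBBBRRRBRBR) = { 0,1,2,3,4,33/8,133/32 | 267/64,67/16,17/4,9/2,5 } gives 533/128
v(BBBBBRRRBRBRB) = { 0,1,2,3,4,33/8,133/32,533/128 | 267/64,67/16,17/4,9/2,5 } gives 1067/256
v(BBBBBRRRBRBRBB) = { 0,1,2,3,4,33/8,133/32,533/128,1067/256 | 267/64,67/16,17/4,9/2,5 } gives 2135/512
v(BBBBBRRRBRBRBBB) = { 0,1,2,3,4,33/8,133/32,533/128,1067/256,2135/512 | 267/64,67/16,17/4,9/2,5 } gives 4271/1024

4271/1024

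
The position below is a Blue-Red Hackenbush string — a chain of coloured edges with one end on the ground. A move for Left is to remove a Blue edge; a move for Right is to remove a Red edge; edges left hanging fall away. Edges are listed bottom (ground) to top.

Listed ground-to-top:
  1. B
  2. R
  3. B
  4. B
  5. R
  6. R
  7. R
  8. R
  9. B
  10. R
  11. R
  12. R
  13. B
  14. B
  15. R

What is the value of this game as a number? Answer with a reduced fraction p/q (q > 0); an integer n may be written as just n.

12429/16384

v(B) = { 0 |  } ⇒ 1
v(BR) = { 0 | 1 } ⇒ 1/2
v(BRB) = { 0 1/2 | 1 } ⇒ 3/4
v(BRBB) = { 0 1/2 3/4 | 1 } ⇒ 7/8
v(BRBBR) = { 0 1/2 3/4 | 7/8 1 } ⇒ 13/16
v(BRBBRR) = { 0 1/2 3/4 | 13/16 7/8 1 } ⇒ 25/32
v(BRBBRRR) = { 0 1/2 3/4 | 25/32 13/16 7/8 1 } ⇒ 49/64
v(BRBBRRRR) = { 0 1/2 3/4 | 49/64 25/32 13/16 7/8 1 } ⇒ 97/128
v(BRBBRRRRB) = { 0 1/2 3/4 97/128 | 49/64 25/32 13/16 7/8 1 } ⇒ 195/256
v(BRBBRRRRBR) = { 0 1/2 3/4 97/128 | 195/256 49/64 25/32 13/16 7/8 1 } ⇒ 389/512
v(BRBBRRRRBRR) = { 0 1/2 3/4 97/128 | 389/512 195/256 49/64 25/32 13/16 7/8 1 } ⇒ 777/1024
v(BRBBRRRRBRRR) = { 0 1/2 3/4 97/128 | 777/1024 389/512 195/256 49/64 25/32 13/16 7/8 1 } ⇒ 1553/2048
v(BRBBRRRRBRRRB) = { 0 1/2 3/4 97/128 1553/2048 | 777/1024 389/512 195/256 49/64 25/32 13/16 7/8 1 } ⇒ 3107/4096
v(BRBBRRRRBRRRBB) = { 0 1/2 3/4 97/128 1553/2048 3107/4096 | 777/1024 389/512 195/256 49/64 25/32 13/16 7/8 1 } ⇒ 6215/8192
v(BRBBRRRRBRRRBBR) = { 0 1/2 3/4 97/128 1553/2048 3107/4096 | 6215/8192 777/1024 389/512 195/256 49/64 25/32 13/16 7/8 1 } ⇒ 12429/16384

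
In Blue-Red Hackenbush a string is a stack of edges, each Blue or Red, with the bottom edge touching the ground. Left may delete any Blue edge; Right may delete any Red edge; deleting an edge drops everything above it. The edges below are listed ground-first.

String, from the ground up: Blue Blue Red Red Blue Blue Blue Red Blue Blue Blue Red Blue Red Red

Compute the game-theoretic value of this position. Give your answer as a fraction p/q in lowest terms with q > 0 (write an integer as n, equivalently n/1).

Build value(s[:k]) for k = 1..15, string s = Blue Blue Red Red Blue Blue Blue Red Blue Blue Blue Red Blue Red Red.
1 of 15 · B · max L 0 · min R +∞ — 1
2 of 15 · BB · max L 1 · min R +∞ — 2
3 of 15 · BBR · max L 1 · min R 2 — 3/2
4 of 15 · BBRR · max L 1 · min R 3/2 — 5/4
5 of 15 · BBRRB · max L 5/4 · min R 3/2 — 11/8
6 of 15 · BBRRBB · max L 11/8 · min R 3/2 — 23/16
7 of 15 · BBRRBBB · max L 23/16 · min R 3/2 — 47/32
8 of 15 · BBRRBBBR · max L 23/16 · min R 47/32 — 93/64
9 of 15 · BBRRBBBRB · max L 93/64 · min R 47/32 — 187/128
10 of 15 · BBRRBBBRBB · max L 187/128 · min R 47/32 — 375/256
11 of 15 · BBRRBBBRBBB · max L 375/256 · min R 47/32 — 751/512
12 of 15 · BBRRBBBRBBBR · max L 375/256 · min R 751/512 — 1501/1024
13 of 15 · BBRRBBBRBBBRB · max L 1501/1024 · min R 751/512 — 3003/2048
14 of 15 · BBRRBBBRBBBRBR · max L 1501/1024 · min R 3003/2048 — 6005/4096
15 of 15 · BBRRBBBRBBBRBRR · max L 1501/1024 · min R 6005/4096 — 12009/8192

12009/8192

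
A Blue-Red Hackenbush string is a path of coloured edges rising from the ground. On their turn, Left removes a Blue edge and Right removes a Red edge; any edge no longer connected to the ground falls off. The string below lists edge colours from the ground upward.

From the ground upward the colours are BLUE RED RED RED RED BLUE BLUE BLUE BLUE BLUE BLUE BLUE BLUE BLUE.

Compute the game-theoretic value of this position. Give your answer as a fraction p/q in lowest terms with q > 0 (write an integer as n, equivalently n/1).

B: Left { 0 }, Right { · } — simplest 1
BR: Left { 0 }, Right { 1 } — simplest 1/2
BRR: Left { 0 }, Right { 1/2 1 } — simplest 1/4
BRRR: Left { 0 }, Right { 1/4 1/2 1 } — simplest 1/8
BRRRR: Left { 0 }, Right { 1/8 1/4 1/2 1 } — simplest 1/16
BRRRRB: Left { 0 1/16 }, Right { 1/8 1/4 1/2 1 } — simplest 3/32
BRRRRBB: Left { 0 1/16 3/32 }, Right { 1/8 1/4 1/2 1 } — simplest 7/64
BRRRRBBB: Left { 0 1/16 3/32 7/64 }, Right { 1/8 1/4 1/2 1 } — simplest 15/128
BRRRRBBBB: Left { 0 1/16 3/32 7/64 15/128 }, Right { 1/8 1/4 1/2 1 } — simplest 31/256
BRRRRBBBBB: Left { 0 1/16 3/32 7/64 15/128 31/256 }, Right { 1/8 1/4 1/2 1 } — simplest 63/512
BRRRRBBBBBB: Left { 0 1/16 3/32 7/64 15/128 31/256 63/512 }, Right { 1/8 1/4 1/2 1 } — simplest 127/1024
BRRRRBBBBBBB: Left { 0 1/16 3/32 7/64 15/128 31/256 63/512 127/1024 }, Right { 1/8 1/4 1/2 1 } — simplest 255/2048
BRRRRBBBBBBBB: Left { 0 1/16 3/32 7/64 15/128 31/256 63/512 127/1024 255/2048 }, Right { 1/8 1/4 1/2 1 } — simplest 511/4096
BRRRRBBBBBBBBB: Left { 0 1/16 3/32 7/64 15/128 31/256 63/512 127/1024 255/2048 511/4096 }, Right { 1/8 1/4 1/2 1 } — simplest 1023/8192

1023/8192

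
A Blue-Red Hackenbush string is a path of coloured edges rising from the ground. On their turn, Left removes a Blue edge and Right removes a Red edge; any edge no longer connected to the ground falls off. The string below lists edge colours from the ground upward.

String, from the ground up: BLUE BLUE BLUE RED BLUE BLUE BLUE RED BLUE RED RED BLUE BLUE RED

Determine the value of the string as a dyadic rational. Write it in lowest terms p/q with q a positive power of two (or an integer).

edge 1 of 14 (BLUE): { 0 | none } so 1
edge 2 of 14 (BLUE): { 0, 1 | none } so 2
edge 3 of 14 (BLUE): { 0, 1, 2 | none } so 3
edge 4 of 14 (RED): { 0, 1, 2 | 3 } so 5/2
edge 5 of 14 (BLUE): { 0, 1, 2, 5/2 | 3 } so 11/4
edge 6 of 14 (BLUE): { 0, 1, 2, 5/2, 11/4 | 3 } so 23/8
edge 7 of 14 (BLUE): { 0, 1, 2, 5/2, 11/4, 23/8 | 3 } so 47/16
edge 8 of 14 (RED): { 0, 1, 2, 5/2, 11/4, 23/8 | 47/16, 3 } so 93/32
edge 9 of 14 (BLUE): { 0, 1, 2, 5/2, 11/4, 23/8, 93/32 | 47/16, 3 } so 187/64
edge 10 of 14 (RED): { 0, 1, 2, 5/2, 11/4, 23/8, 93/32 | 187/64, 47/16, 3 } so 373/128
edge 11 of 14 (RED): { 0, 1, 2, 5/2, 11/4, 23/8, 93/32 | 373/128, 187/64, 47/16, 3 } so 745/256
edge 12 of 14 (BLUE): { 0, 1, 2, 5/2, 11/4, 23/8, 93/32, 745/256 | 373/128, 187/64, 47/16, 3 } so 1491/512
edge 13 of 14 (BLUE): { 0, 1, 2, 5/2, 11/4, 23/8, 93/32, 745/256, 1491/512 | 373/128, 187/64, 47/16, 3 } so 2983/1024
edge 14 of 14 (RED): { 0, 1, 2, 5/2, 11/4, 23/8, 93/32, 745/256, 1491/512 | 2983/1024, 373/128, 187/64, 47/16, 3 } so 5965/2048

5965/2048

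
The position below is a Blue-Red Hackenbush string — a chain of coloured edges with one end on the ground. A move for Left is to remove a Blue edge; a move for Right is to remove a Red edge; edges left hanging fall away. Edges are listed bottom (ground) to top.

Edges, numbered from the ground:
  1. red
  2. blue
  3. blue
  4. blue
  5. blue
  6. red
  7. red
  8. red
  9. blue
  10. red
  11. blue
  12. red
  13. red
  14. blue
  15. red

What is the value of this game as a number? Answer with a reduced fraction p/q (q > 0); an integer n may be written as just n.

-1883/16384

1 of 15 · r · max L −∞ · min R 0 — -1
2 of 15 · rb · max L -1 · min R 0 — -1/2
3 of 15 · rbb · max L -1/2 · min R 0 — -1/4
4 of 15 · rbbb · max L -1/4 · min R 0 — -1/8
5 of 15 · rbbbb · max L -1/8 · min R 0 — -1/16
6 of 15 · rbbbbr · max L -1/8 · min R -1/16 — -3/32
7 of 15 · rbbbbrr · max L -1/8 · min R -3/32 — -7/64
8 of 15 · rbbbbrrr · max L -1/8 · min R -7/64 — -15/128
9 of 15 · rbbbbrrrb · max L -15/128 · min R -7/64 — -29/256
10 of 15 · rbbbbrrrbr · max L -15/128 · min R -29/256 — -59/512
11 of 15 · rbbbbrrrbrb · max L -59/512 · min R -29/256 — -117/1024
12 of 15 · rbbbbrrrbrbr · max L -59/512 · min R -117/1024 — -235/2048
13 of 15 · rbbbbrrrbrbrr · max L -59/512 · min R -235/2048 — -471/4096
14 of 15 · rbbbbrrrbrbrrb · max L -471/4096 · min R -235/2048 — -941/8192
15 of 15 · rbbbbrrrbrbrrbr · max L -471/4096 · min R -941/8192 — -1883/16384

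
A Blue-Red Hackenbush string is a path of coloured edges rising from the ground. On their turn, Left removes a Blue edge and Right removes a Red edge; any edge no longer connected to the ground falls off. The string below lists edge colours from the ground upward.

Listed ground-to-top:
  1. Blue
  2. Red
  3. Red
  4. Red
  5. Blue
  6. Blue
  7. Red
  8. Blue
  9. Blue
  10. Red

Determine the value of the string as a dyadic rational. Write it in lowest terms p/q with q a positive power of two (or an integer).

Prefix values for Blue Red Red Red Blue Blue Red Blue Blue Red via {L|R} + simplicity:
G_1 [B]  L=[0]  R=[—]  gives 1
G_2 [BR]  L=[0]  R=[1]  gives 1/2
G_3 [BRR]  L=[0]  R=[1/2, 1]  gives 1/4
G_4 [BRRR]  L=[0]  R=[1/4, 1/2, 1]  gives 1/8
G_5 [BRRRB]  L=[0, 1/8]  R=[1/4, 1/2, 1]  gives 3/16
G_6 [BRRRBB]  L=[0, 1/8, 3/16]  R=[1/4, 1/2, 1]  gives 7/32
G_7 [BRRRBBR]  L=[0, 1/8, 3/16]  R=[7/32, 1/4, 1/2, 1]  gives 13/64
G_8 [BRRRBBRB]  L=[0, 1/8, 3/16, 13/64]  R=[7/32, 1/4, 1/2, 1]  gives 27/128
G_9 [BRRRBBRBB]  L=[0, 1/8, 3/16, 13/64, 27/128]  R=[7/32, 1/4, 1/2, 1]  gives 55/256
G_10 [BRRRBBRBBR]  L=[0, 1/8, 3/16, 13/64, 27/128]  R=[55/256, 7/32, 1/4, 1/2, 1]  gives 109/512

109/512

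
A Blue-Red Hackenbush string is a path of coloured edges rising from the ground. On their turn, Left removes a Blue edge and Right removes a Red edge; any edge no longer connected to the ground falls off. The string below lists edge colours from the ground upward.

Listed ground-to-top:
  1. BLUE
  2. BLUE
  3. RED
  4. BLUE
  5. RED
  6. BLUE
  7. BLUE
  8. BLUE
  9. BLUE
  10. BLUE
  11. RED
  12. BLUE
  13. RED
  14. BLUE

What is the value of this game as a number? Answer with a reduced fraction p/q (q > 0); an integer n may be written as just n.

7147/4096

1 of 14 · B · max L 0 · min R +∞ → 1
2 of 14 · BB · max L 1 · min R +∞ → 2
3 of 14 · BBR · max L 1 · min R 2 → 3/2
4 of 14 · BBRB · max L 3/2 · min R 2 → 7/4
5 of 14 · BBRBR · max L 3/2 · min R 7/4 → 13/8
6 of 14 · BBRBRB · max L 13/8 · min R 7/4 → 27/16
7 of 14 · BBRBRBB · max L 27/16 · min R 7/4 → 55/32
8 of 14 · BBRBRBBB · max L 55/32 · min R 7/4 → 111/64
9 of 14 · BBRBRBBBB · max L 111/64 · min R 7/4 → 223/128
10 of 14 · BBRBRBBBBB · max L 223/128 · min R 7/4 → 447/256
11 of 14 · BBRBRBBBBBR · max L 223/128 · min R 447/256 → 893/512
12 of 14 · BBRBRBBBBBRB · max L 893/512 · min R 447/256 → 1787/1024
13 of 14 · BBRBRBBBBBRBR · max L 893/512 · min R 1787/1024 → 3573/2048
14 of 14 · BBRBRBBBBBRBRB · max L 3573/2048 · min R 1787/1024 → 7147/4096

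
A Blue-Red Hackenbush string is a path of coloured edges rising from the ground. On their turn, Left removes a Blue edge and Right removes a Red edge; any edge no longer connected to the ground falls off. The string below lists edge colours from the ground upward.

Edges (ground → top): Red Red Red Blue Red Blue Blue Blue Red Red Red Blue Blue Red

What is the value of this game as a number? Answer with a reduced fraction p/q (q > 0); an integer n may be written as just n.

-5235/2048

step 1: add Red to get R; options L={ — } R={ 0 } — -1
step 2: add Red to get RR; options L={ — } R={ -1, 0 } — -2
step 3: add Red to get RRR; options L={ — } R={ -2, -1, 0 } — -3
step 4: add Blue to get RRRB; options L={ -3 } R={ -2, -1, 0 } — -5/2
step 5: add Red to get RRRBR; options L={ -3 } R={ -5/2, -2, -1, 0 } — -11/4
step 6: add Blue to get RRRBRB; options L={ -3, -11/4 } R={ -5/2, -2, -1, 0 } — -21/8
step 7: add Blue to get RRRBRBB; options L={ -3, -11/4, -21/8 } R={ -5/2, -2, -1, 0 } — -41/16
step 8: add Blue to get RRRBRBBB; options L={ -3, -11/4, -21/8, -41/16 } R={ -5/2, -2, -1, 0 } — -81/32
step 9: add Red to get RRRBRBBBR; options L={ -3, -11/4, -21/8, -41/16 } R={ -81/32, -5/2, -2, -1, 0 } — -163/64
step 10: add Red to get RRRBRBBBRR; options L={ -3, -11/4, -21/8, -41/16 } R={ -163/64, -81/32, -5/2, -2, -1, 0 } — -327/128
step 11: add Red to get RRRBRBBBRRR; options L={ -3, -11/4, -21/8, -41/16 } R={ -327/128, -163/64, -81/32, -5/2, -2, -1, 0 } — -655/256
step 12: add Blue to get RRRBRBBBRRRB; options L={ -3, -11/4, -21/8, -41/16, -655/256 } R={ -327/128, -163/64, -81/32, -5/2, -2, -1, 0 } — -1309/512
step 13: add Blue to get RRRBRBBBRRRBB; options L={ -3, -11/4, -21/8, -41/16, -655/256, -1309/512 } R={ -327/128, -163/64, -81/32, -5/2, -2, -1, 0 } — -2617/1024
step 14: add Red to get RRRBRBBBRRRBBR; options L={ -3, -11/4, -21/8, -41/16, -655/256, -1309/512 } R={ -2617/1024, -327/128, -163/64, -81/32, -5/2, -2, -1, 0 } — -5235/2048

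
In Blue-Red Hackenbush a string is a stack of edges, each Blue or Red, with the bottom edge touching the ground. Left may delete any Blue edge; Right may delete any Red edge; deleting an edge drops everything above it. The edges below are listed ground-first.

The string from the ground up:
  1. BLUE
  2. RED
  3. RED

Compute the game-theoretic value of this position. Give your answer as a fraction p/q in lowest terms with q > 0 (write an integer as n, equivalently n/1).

1/4

Prefix values for BLUE RED RED via {L|R} + simplicity:
g(B) = { 0 | ∅ } — 1
g(BR) = { 0 | 1 } — 1/2
g(BRR) = { 0 | 1/2, 1 } — 1/4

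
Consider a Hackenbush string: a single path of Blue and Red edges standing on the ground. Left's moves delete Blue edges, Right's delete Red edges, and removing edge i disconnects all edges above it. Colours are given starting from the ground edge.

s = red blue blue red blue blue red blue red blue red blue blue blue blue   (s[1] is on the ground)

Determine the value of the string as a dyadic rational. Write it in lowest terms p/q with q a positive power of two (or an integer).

-4769/16384

Prefix values for red blue blue red blue blue red blue red blue red blue blue blue blue via {L|R} + simplicity:
r: Left { none }, Right { 0 } → simplest -1
rb: Left { -1 }, Right { 0 } → simplest -1/2
rbb: Left { -1 -1/2 }, Right { 0 } → simplest -1/4
rbbr: Left { -1 -1/2 }, Right { -1/4 0 } → simplest -3/8
rbbrb: Left { -1 -1/2 -3/8 }, Right { -1/4 0 } → simplest -5/16
rbbrbb: Left { -1 -1/2 -3/8 -5/16 }, Right { -1/4 0 } → simplest -9/32
rbbrbbr: Left { -1 -1/2 -3/8 -5/16 }, Right { -9/32 -1/4 0 } → simplest -19/64
rbbrbbrb: Left { -1 -1/2 -3/8 -5/16 -19/64 }, Right { -9/32 -1/4 0 } → simplest -37/128
rbbrbbrbr: Left { -1 -1/2 -3/8 -5/16 -19/64 }, Right { -37/128 -9/32 -1/4 0 } → simplest -75/256
rbbrbbrbrb: Left { -1 -1/2 -3/8 -5/16 -19/64 -75/256 }, Right { -37/128 -9/32 -1/4 0 } → simplest -149/512
rbbrbbrbrbr: Left { -1 -1/2 -3/8 -5/16 -19/64 -75/256 }, Right { -149/512 -37/128 -9/32 -1/4 0 } → simplest -299/1024
rbbrbbrbrbrb: Left { -1 -1/2 -3/8 -5/16 -19/64 -75/256 -299/1024 }, Right { -149/512 -37/128 -9/32 -1/4 0 } → simplest -597/2048
rbbrbbrbrbrbb: Left { -1 -1/2 -3/8 -5/16 -19/64 -75/256 -299/1024 -597/2048 }, Right { -149/512 -37/128 -9/32 -1/4 0 } → simplest -1193/4096
rbbrbbrbrbrbbb: Left { -1 -1/2 -3/8 -5/16 -19/64 -75/256 -299/1024 -597/2048 -1193/4096 }, Right { -149/512 -37/128 -9/32 -1/4 0 } → simplest -2385/8192
rbbrbbrbrbrbbbb: Left { -1 -1/2 -3/8 -5/16 -19/64 -75/256 -299/1024 -597/2048 -1193/4096 -2385/8192 }, Right { -149/512 -37/128 -9/32 -1/4 0 } → simplest -4769/16384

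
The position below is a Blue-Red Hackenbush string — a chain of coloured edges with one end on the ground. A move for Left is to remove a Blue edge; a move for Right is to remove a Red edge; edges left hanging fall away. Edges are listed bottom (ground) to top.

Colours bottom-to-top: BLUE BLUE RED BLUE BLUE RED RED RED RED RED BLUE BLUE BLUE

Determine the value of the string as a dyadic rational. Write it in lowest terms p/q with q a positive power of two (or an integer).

3599/2048

edge 1 of 13 (BLUE): { 0 | · } = 1
edge 2 of 13 (BLUE): { 0 1 | · } = 2
edge 3 of 13 (RED): { 0 1 | 2 } = 3/2
edge 4 of 13 (BLUE): { 0 1 3/2 | 2 } = 7/4
edge 5 of 13 (BLUE): { 0 1 3/2 7/4 | 2 } = 15/8
edge 6 of 13 (RED): { 0 1 3/2 7/4 | 15/8 2 } = 29/16
edge 7 of 13 (RED): { 0 1 3/2 7/4 | 29/16 15/8 2 } = 57/32
edge 8 of 13 (RED): { 0 1 3/2 7/4 | 57/32 29/16 15/8 2 } = 113/64
edge 9 of 13 (RED): { 0 1 3/2 7/4 | 113/64 57/32 29/16 15/8 2 } = 225/128
edge 10 of 13 (RED): { 0 1 3/2 7/4 | 225/128 113/64 57/32 29/16 15/8 2 } = 449/256
edge 11 of 13 (BLUE): { 0 1 3/2 7/4 449/256 | 225/128 113/64 57/32 29/16 15/8 2 } = 899/512
edge 12 of 13 (BLUE): { 0 1 3/2 7/4 449/256 899/512 | 225/128 113/64 57/32 29/16 15/8 2 } = 1799/1024
edge 13 of 13 (BLUE): { 0 1 3/2 7/4 449/256 899/512 1799/1024 | 225/128 113/64 57/32 29/16 15/8 2 } = 3599/2048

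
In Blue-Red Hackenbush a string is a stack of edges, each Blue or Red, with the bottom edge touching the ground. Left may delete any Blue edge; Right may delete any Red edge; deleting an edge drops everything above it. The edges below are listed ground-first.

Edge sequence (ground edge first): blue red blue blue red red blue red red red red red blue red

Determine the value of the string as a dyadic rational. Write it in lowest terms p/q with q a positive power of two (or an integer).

step 1: add blue to get b; options L={ 0 } R={ ∅ } so 1
step 2: add red to get br; options L={ 0 } R={ 1 } so 1/2
step 3: add blue to get brb; options L={ 0; 1/2 } R={ 1 } so 3/4
step 4: add blue to get brbb; options L={ 0; 1/2; 3/4 } R={ 1 } so 7/8
step 5: add red to get brbbr; options L={ 0; 1/2; 3/4 } R={ 7/8; 1 } so 13/16
step 6: add red to get brbbrr; options L={ 0; 1/2; 3/4 } R={ 13/16; 7/8; 1 } so 25/32
step 7: add blue to get brbbrrb; options L={ 0; 1/2; 3/4; 25/32 } R={ 13/16; 7/8; 1 } so 51/64
step 8: add red to get brbbrrbr; options L={ 0; 1/2; 3/4; 25/32 } R={ 51/64; 13/16; 7/8; 1 } so 101/128
step 9: add red to get brbbrrbrr; options L={ 0; 1/2; 3/4; 25/32 } R={ 101/128; 51/64; 13/16; 7/8; 1 } so 201/256
step 10: add red to get brbbrrbrrr; options L={ 0; 1/2; 3/4; 25/32 } R={ 201/256; 101/128; 51/64; 13/16; 7/8; 1 } so 401/512
step 11: add red to get brbbrrbrrrr; options L={ 0; 1/2; 3/4; 25/32 } R={ 401/512; 201/256; 101/128; 51/64; 13/16; 7/8; 1 } so 801/1024
step 12: add red to get brbbrrbrrrrr; options L={ 0; 1/2; 3/4; 25/32 } R={ 801/1024; 401/512; 201/256; 101/128; 51/64; 13/16; 7/8; 1 } so 1601/2048
step 13: add blue to get brbbrrbrrrrrb; options L={ 0; 1/2; 3/4; 25/32; 1601/2048 } R={ 801/1024; 401/512; 201/256; 101/128; 51/64; 13/16; 7/8; 1 } so 3203/4096
step 14: add red to get brbbrrbrrrrrbr; options L={ 0; 1/2; 3/4; 25/32; 1601/2048 } R={ 3203/4096; 801/1024; 401/512; 201/256; 101/128; 51/64; 13/16; 7/8; 1 } so 6405/8192

6405/8192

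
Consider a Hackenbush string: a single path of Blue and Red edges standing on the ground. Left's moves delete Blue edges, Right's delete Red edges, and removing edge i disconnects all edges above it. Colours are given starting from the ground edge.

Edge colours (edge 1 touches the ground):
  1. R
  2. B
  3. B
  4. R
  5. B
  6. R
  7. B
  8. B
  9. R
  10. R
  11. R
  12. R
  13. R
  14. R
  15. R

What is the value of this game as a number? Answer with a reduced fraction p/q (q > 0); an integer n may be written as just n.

-5375/16384

edge 1 of 15 (R): {  | 0 } = -1
edge 2 of 15 (B): { -1 | 0 } = -1/2
edge 3 of 15 (B): { -1, -1/2 | 0 } = -1/4
edge 4 of 15 (R): { -1, -1/2 | -1/4, 0 } = -3/8
edge 5 of 15 (B): { -1, -1/2, -3/8 | -1/4, 0 } = -5/16
edge 6 of 15 (R): { -1, -1/2, -3/8 | -5/16, -1/4, 0 } = -11/32
edge 7 of 15 (B): { -1, -1/2, -3/8, -11/32 | -5/16, -1/4, 0 } = -21/64
edge 8 of 15 (B): { -1, -1/2, -3/8, -11/32, -21/64 | -5/16, -1/4, 0 } = -41/128
edge 9 of 15 (R): { -1, -1/2, -3/8, -11/32, -21/64 | -41/128, -5/16, -1/4, 0 } = -83/256
edge 10 of 15 (R): { -1, -1/2, -3/8, -11/32, -21/64 | -83/256, -41/128, -5/16, -1/4, 0 } = -167/512
edge 11 of 15 (R): { -1, -1/2, -3/8, -11/32, -21/64 | -167/512, -83/256, -41/128, -5/16, -1/4, 0 } = -335/1024
edge 12 of 15 (R): { -1, -1/2, -3/8, -11/32, -21/64 | -335/1024, -167/512, -83/256, -41/128, -5/16, -1/4, 0 } = -671/2048
edge 13 of 15 (R): { -1, -1/2, -3/8, -11/32, -21/64 | -671/2048, -335/1024, -167/512, -83/256, -41/128, -5/16, -1/4, 0 } = -1343/4096
edge 14 of 15 (R): { -1, -1/2, -3/8, -11/32, -21/64 | -1343/4096, -671/2048, -335/1024, -167/512, -83/256, -41/128, -5/16, -1/4, 0 } = -2687/8192
edge 15 of 15 (R): { -1, -1/2, -3/8, -11/32, -21/64 | -2687/8192, -1343/4096, -671/2048, -335/1024, -167/512, -83/256, -41/128, -5/16, -1/4, 0 } = -5375/16384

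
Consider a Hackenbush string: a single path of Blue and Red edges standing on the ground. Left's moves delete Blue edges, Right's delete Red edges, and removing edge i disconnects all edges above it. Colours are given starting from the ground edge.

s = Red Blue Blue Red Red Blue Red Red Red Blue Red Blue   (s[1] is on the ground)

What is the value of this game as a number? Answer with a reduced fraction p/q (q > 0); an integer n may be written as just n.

g_1 [R]  L=[]  R=[0]  -> -1
g_2 [RB]  L=[-1]  R=[0]  -> -1/2
g_3 [RBB]  L=[-1; -1/2]  R=[0]  -> -1/4
g_4 [RBBR]  L=[-1; -1/2]  R=[-1/4; 0]  -> -3/8
g_5 [RBBRR]  L=[-1; -1/2]  R=[-3/8; -1/4; 0]  -> -7/16
g_6 [RBBRRB]  L=[-1; -1/2; -7/16]  R=[-3/8; -1/4; 0]  -> -13/32
g_7 [RBBRRBR]  L=[-1; -1/2; -7/16]  R=[-13/32; -3/8; -1/4; 0]  -> -27/64
g_8 [RBBRRBRR]  L=[-1; -1/2; -7/16]  R=[-27/64; -13/32; -3/8; -1/4; 0]  -> -55/128
g_9 [RBBRRBRRR]  L=[-1; -1/2; -7/16]  R=[-55/128; -27/64; -13/32; -3/8; -1/4; 0]  -> -111/256
g_10 [RBBRRBRRRB]  L=[-1; -1/2; -7/16; -111/256]  R=[-55/128; -27/64; -13/32; -3/8; -1/4; 0]  -> -221/512
g_11 [RBBRRBRRRBR]  L=[-1; -1/2; -7/16; -111/256]  R=[-221/512; -55/128; -27/64; -13/32; -3/8; -1/4; 0]  -> -443/1024
g_12 [RBBRRBRRRBRB]  L=[-1; -1/2; -7/16; -111/256; -443/1024]  R=[-221/512; -55/128; -27/64; -13/32; -3/8; -1/4; 0]  -> -885/2048

-885/2048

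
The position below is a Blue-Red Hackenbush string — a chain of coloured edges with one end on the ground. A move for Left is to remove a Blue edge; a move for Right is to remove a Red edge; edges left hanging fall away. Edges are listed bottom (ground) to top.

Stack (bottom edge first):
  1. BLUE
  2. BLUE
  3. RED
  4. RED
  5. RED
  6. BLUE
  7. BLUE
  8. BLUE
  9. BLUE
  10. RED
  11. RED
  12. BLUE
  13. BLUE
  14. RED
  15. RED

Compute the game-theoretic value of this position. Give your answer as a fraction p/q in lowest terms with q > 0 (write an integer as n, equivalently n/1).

10137/8192

Build v(s[:k]) for k = 1..15, string s = BLUE BLUE RED RED RED BLUE BLUE BLUE BLUE RED RED BLUE BLUE RED RED.
v_1 [B]  L=[0]  R=[·]  -> 1
v_2 [BB]  L=[0,1]  R=[·]  -> 2
v_3 [BBR]  L=[0,1]  R=[2]  -> 3/2
v_4 [BBRR]  L=[0,1]  R=[3/2,2]  -> 5/4
v_5 [BBRRR]  L=[0,1]  R=[5/4,3/2,2]  -> 9/8
v_6 [BBRRRB]  L=[0,1,9/8]  R=[5/4,3/2,2]  -> 19/16
v_7 [BBRRRBB]  L=[0,1,9/8,19/16]  R=[5/4,3/2,2]  -> 39/32
v_8 [BBRRRBBB]  L=[0,1,9/8,19/16,39/32]  R=[5/4,3/2,2]  -> 79/64
v_9 [BBRRRBBBB]  L=[0,1,9/8,19/16,39/32,79/64]  R=[5/4,3/2,2]  -> 159/128
v_10 [BBRRRBBBBR]  L=[0,1,9/8,19/16,39/32,79/64]  R=[159/128,5/4,3/2,2]  -> 317/256
v_11 [BBRRRBBBBRR]  L=[0,1,9/8,19/16,39/32,79/64]  R=[317/256,159/128,5/4,3/2,2]  -> 633/512
v_12 [BBRRRBBBBRRB]  L=[0,1,9/8,19/16,39/32,79/64,633/512]  R=[317/256,159/128,5/4,3/2,2]  -> 1267/1024
v_13 [BBRRRBBBBRRBB]  L=[0,1,9/8,19/16,39/32,79/64,633/512,1267/1024]  R=[317/256,159/128,5/4,3/2,2]  -> 2535/2048
v_14 [BBRRRBBBBRRBBR]  L=[0,1,9/8,19/16,39/32,79/64,633/512,1267/1024]  R=[2535/2048,317/256,159/128,5/4,3/2,2]  -> 5069/4096
v_15 [BBRRRBBBBRRBBRR]  L=[0,1,9/8,19/16,39/32,79/64,633/512,1267/1024]  R=[5069/4096,2535/2048,317/256,159/128,5/4,3/2,2]  -> 10137/8192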